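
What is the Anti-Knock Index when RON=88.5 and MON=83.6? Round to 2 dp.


AKI = (RON + MON) / 2
AKI = (88.5 + 83.6) / 2
AKI = 172.1 / 2 = 86.05


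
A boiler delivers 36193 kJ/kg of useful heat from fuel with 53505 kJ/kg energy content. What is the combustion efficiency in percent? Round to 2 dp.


Efficiency = (Q_useful / Q_fuel) * 100
Efficiency = (36193 / 53505) * 100
Efficiency = 0.6764 * 100 = 67.64%


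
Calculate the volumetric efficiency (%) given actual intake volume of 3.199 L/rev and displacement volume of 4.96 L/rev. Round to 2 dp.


eta_v = (V_actual / V_disp) * 100
Ratio = 3.199 / 4.96 = 0.6450
eta_v = 0.6450 * 100 = 64.50%


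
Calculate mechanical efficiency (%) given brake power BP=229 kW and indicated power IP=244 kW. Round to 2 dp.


eta_mech = (BP / IP) * 100
Ratio = 229 / 244 = 0.9385
eta_mech = 0.9385 * 100 = 93.85%


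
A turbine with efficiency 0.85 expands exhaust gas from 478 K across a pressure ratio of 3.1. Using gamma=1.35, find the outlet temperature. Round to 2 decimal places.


T_out = T_in * (1 - eta * (1 - PR^(-(gamma-1)/gamma)))
Exponent = -(1.35-1)/1.35 = -0.25925926
PR^exp = 3.1^(-0.25925926) = 0.74577862
Factor = 1 - 0.85*(1 - 0.74577862) = 0.78391183
T_out = 478 * 0.78391183 = 374.71 K


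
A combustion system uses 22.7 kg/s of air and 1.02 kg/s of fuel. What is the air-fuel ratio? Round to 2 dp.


AFR = m_air / m_fuel
AFR = 22.7 / 1.02 = 22.25


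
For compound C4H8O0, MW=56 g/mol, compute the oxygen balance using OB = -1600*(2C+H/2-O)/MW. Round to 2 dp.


OB = -1600 * (2C + H/2 - O) / MW
Inner = 2*4 + 8/2 - 0 = 12.00
OB = -1600 * 12.00 / 56 = -342.86%


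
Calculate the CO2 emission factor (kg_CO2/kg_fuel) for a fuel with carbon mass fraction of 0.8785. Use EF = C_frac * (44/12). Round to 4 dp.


EF = C_frac * (M_CO2 / M_C)
EF = 0.8785 * (44/12)
EF = 0.8785 * 3.666667 = 3.2212 kg_CO2/kg_fuel


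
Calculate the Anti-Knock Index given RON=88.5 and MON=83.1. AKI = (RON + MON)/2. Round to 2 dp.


AKI = (RON + MON) / 2
AKI = (88.5 + 83.1) / 2
AKI = 171.6 / 2 = 85.80


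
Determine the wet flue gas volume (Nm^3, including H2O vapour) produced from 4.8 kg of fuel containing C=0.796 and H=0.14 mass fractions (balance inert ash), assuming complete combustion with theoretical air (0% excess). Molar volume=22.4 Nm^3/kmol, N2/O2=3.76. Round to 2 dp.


Per kg fuel: CO2 = (C/12 kmol)*22.4 = (0.796/12)*22.4 = 1.48587 Nm^3
Per kg fuel: H2O = (H/2 kmol)*22.4 = (0.14/2)*22.4 = 1.56800 Nm^3
O2 needed per kg fuel = C/12 + H/4 = 0.796/12 + 0.14/4 = 0.10133333 kmol
Per kg fuel: N2 = O2*3.76*22.4 = 0.10133333*3.76*22.4 = 8.53470 Nm^3
Total per kg = 1.48587 + 1.56800 + 8.53470 = 11.58857 Nm^3
Total = 11.58857 * 4.8 = 55.63 Nm^3


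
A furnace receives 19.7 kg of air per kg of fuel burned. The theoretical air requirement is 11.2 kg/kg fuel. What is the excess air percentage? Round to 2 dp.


Excess air = actual - stoichiometric = 19.7 - 11.2 = 8.50 kg/kg fuel
Excess air % = (excess / stoich) * 100 = (8.50 / 11.2) * 100 = 75.89%


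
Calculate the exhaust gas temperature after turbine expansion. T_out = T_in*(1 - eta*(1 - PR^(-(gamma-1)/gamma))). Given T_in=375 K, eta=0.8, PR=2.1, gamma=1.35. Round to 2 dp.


T_out = T_in * (1 - eta * (1 - PR^(-(gamma-1)/gamma)))
Exponent = -(1.35-1)/1.35 = -0.25925926
PR^exp = 2.1^(-0.25925926) = 0.82501466
Factor = 1 - 0.8*(1 - 0.82501466) = 0.86001173
T_out = 375 * 0.86001173 = 322.50 K


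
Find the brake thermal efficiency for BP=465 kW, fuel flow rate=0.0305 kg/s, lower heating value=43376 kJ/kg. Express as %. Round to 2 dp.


eta_BTE = (BP / (mf * LHV)) * 100
Denominator = 0.0305 * 43376 = 1322.9680 kW
eta_BTE = (465 / 1322.9680) * 100 = 35.15%


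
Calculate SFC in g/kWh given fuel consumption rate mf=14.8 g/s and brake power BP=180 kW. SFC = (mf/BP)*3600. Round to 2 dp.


SFC = (mf / BP) * 3600
Rate = 14.8 / 180 = 0.082222 g/(s*kW)
SFC = 0.082222 * 3600 = 296.00 g/kWh


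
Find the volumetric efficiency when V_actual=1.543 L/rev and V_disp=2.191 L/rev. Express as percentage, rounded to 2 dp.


eta_v = (V_actual / V_disp) * 100
Ratio = 1.543 / 2.191 = 0.7042
eta_v = 0.7042 * 100 = 70.42%


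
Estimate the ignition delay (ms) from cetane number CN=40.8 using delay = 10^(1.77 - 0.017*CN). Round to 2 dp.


delay = 10^(1.77 - 0.017*CN)
Exponent = 1.77 - 0.017*40.8 = 1.0764
delay = 10^1.0764 = 11.92 ms


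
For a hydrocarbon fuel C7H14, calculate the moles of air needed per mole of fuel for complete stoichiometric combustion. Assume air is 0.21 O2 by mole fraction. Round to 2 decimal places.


Balanced combustion: C7H14 + 10.5 O2 -> 7 CO2 + 7 H2O
O2 needed = C + H/4 = 7 + 14/4 = 10.50 moles
Air moles = O2 / 0.21 = 10.50 / 0.21 = 50.00 moles air


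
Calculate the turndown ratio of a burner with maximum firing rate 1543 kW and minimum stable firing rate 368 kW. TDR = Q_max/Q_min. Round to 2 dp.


TDR = Q_max / Q_min
TDR = 1543 / 368 = 4.19


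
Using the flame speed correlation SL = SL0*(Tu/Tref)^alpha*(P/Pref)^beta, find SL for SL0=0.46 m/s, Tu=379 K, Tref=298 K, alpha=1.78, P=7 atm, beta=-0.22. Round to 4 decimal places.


SL = SL0 * (Tu/Tref)^alpha * (P/Pref)^beta
T ratio = 379/298 = 1.27181208
(T ratio)^alpha = 1.27181208^1.78 = 1.534168
(P/Pref)^beta = 7^(-0.22) = 0.651746
SL = 0.46 * 1.534168 * 0.651746 = 0.4599 m/s


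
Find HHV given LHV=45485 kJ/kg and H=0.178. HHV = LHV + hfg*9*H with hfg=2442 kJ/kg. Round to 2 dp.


HHV = LHV + hfg * 9 * H
Water addition = 2442 * 9 * 0.178 = 3912.084 kJ/kg
HHV = 45485 + 3912.084 = 49397.08 kJ/kg


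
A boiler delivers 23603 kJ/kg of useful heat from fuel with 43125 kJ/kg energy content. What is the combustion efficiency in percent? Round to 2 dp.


Efficiency = (Q_useful / Q_fuel) * 100
Efficiency = (23603 / 43125) * 100
Efficiency = 0.5473 * 100 = 54.73%


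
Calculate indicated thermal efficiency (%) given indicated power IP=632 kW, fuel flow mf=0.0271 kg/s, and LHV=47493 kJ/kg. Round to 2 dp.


eta_ith = (IP / (mf * LHV)) * 100
Denominator = 0.0271 * 47493 = 1287.0603 kW
eta_ith = (632 / 1287.0603) * 100 = 49.10%


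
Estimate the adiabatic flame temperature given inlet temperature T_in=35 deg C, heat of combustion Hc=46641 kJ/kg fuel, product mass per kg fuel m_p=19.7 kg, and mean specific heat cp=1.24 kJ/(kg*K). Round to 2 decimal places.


T_ad = T_in + Hc / (m_p * cp)
Denominator = 19.7 * 1.24 = 24.4280
Temperature rise = 46641 / 24.4280 = 1909.33 K
T_ad = 35 + 1909.33 = 1944.33 deg C


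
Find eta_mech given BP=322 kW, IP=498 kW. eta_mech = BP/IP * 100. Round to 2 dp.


eta_mech = (BP / IP) * 100
Ratio = 322 / 498 = 0.6466
eta_mech = 0.6466 * 100 = 64.66%


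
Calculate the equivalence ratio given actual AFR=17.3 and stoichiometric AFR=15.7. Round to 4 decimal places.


phi = AFR_stoich / AFR_actual
phi = 15.7 / 17.3 = 0.9075


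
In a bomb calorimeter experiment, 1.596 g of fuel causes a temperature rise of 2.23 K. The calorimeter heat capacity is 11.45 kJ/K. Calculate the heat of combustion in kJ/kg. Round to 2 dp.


Hc = C_cal * delta_T / m_fuel
Q_released = 11.45 * 2.23 = 25.5335 kJ
m_fuel = 1.596 g = 1.596/1000 kg = 0.001596 kg
Hc = 25.5335 / 0.001596 = 15998.43 kJ/kg


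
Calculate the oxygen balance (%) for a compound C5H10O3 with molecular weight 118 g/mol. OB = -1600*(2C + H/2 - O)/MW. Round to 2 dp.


OB = -1600 * (2C + H/2 - O) / MW
Inner = 2*5 + 10/2 - 3 = 12.00
OB = -1600 * 12.00 / 118 = -162.71%


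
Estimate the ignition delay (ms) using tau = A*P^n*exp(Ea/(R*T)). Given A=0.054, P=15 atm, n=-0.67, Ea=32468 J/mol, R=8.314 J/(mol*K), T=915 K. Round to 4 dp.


tau = A * P^n * exp(Ea/(R*T))
P^n = 15^(-0.67) = 0.16293668
Ea/(R*T) = 32468/(8.314*915) = 4.268000
exp(Ea/(R*T)) = 71.378744
tau = 0.054 * 0.16293668 * 71.378744 = 0.6280 ms


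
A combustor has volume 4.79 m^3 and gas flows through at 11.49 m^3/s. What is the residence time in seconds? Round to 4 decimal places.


tau = V / Q_flow
tau = 4.79 / 11.49 = 0.4169 s


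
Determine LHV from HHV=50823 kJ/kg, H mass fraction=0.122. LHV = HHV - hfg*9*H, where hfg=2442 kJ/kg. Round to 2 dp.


LHV = HHV - hfg * 9 * H
Water correction = 2442 * 9 * 0.122 = 2681.316 kJ/kg
LHV = 50823 - 2681.316 = 48141.68 kJ/kg


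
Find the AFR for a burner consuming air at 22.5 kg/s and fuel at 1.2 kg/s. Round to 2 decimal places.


AFR = m_air / m_fuel
AFR = 22.5 / 1.2 = 18.75


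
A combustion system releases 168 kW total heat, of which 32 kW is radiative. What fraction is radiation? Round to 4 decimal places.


f_rad = Q_rad / Q_total
f_rad = 32 / 168 = 0.1905


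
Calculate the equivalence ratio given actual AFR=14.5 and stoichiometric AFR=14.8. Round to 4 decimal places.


phi = AFR_stoich / AFR_actual
phi = 14.8 / 14.5 = 1.0207


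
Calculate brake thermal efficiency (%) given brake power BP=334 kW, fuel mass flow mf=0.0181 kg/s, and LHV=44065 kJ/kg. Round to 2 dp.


eta_BTE = (BP / (mf * LHV)) * 100
Denominator = 0.0181 * 44065 = 797.5765 kW
eta_BTE = (334 / 797.5765) * 100 = 41.88%


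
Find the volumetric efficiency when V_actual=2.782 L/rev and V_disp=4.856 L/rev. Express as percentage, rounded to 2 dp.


eta_v = (V_actual / V_disp) * 100
Ratio = 2.782 / 4.856 = 0.5729
eta_v = 0.5729 * 100 = 57.29%


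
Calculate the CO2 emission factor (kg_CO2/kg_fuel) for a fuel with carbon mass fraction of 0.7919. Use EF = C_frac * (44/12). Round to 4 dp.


EF = C_frac * (M_CO2 / M_C)
EF = 0.7919 * (44/12)
EF = 0.7919 * 3.666667 = 2.9036 kg_CO2/kg_fuel


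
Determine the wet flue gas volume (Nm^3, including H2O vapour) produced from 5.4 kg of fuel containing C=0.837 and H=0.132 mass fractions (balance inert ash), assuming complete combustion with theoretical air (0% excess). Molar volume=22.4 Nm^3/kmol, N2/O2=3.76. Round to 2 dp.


Per kg fuel: CO2 = (C/12 kmol)*22.4 = (0.837/12)*22.4 = 1.56240 Nm^3
Per kg fuel: H2O = (H/2 kmol)*22.4 = (0.132/2)*22.4 = 1.47840 Nm^3
O2 needed per kg fuel = C/12 + H/4 = 0.837/12 + 0.132/4 = 0.10275000 kmol
Per kg fuel: N2 = O2*3.76*22.4 = 0.10275000*3.76*22.4 = 8.65402 Nm^3
Total per kg = 1.56240 + 1.47840 + 8.65402 = 11.69482 Nm^3
Total = 11.69482 * 5.4 = 63.15 Nm^3


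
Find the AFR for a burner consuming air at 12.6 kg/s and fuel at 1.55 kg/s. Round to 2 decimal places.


AFR = m_air / m_fuel
AFR = 12.6 / 1.55 = 8.13


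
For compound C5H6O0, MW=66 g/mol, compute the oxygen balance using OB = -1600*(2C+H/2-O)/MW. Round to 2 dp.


OB = -1600 * (2C + H/2 - O) / MW
Inner = 2*5 + 6/2 - 0 = 13.00
OB = -1600 * 13.00 / 66 = -315.15%


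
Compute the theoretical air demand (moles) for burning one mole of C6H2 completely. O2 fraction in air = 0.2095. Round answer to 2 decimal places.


Balanced combustion: C6H2 + 6.5 O2 -> 6 CO2 + 1 H2O
O2 needed = C + H/4 = 6 + 2/4 = 6.50 moles
Air moles = O2 / 0.2095 = 6.50 / 0.2095 = 31.03 moles air


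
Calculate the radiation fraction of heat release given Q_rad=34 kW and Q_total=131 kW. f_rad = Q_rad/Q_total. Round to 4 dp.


f_rad = Q_rad / Q_total
f_rad = 34 / 131 = 0.2595


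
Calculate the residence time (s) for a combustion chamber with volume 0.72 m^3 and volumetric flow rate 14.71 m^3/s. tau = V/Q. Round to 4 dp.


tau = V / Q_flow
tau = 0.72 / 14.71 = 0.0489 s


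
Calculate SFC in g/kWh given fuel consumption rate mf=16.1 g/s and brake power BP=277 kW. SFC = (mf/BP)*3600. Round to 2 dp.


SFC = (mf / BP) * 3600
Rate = 16.1 / 277 = 0.058123 g/(s*kW)
SFC = 0.058123 * 3600 = 209.24 g/kWh


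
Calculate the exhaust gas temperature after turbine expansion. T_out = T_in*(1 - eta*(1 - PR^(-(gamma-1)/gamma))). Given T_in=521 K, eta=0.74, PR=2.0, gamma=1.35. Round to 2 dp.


T_out = T_in * (1 - eta * (1 - PR^(-(gamma-1)/gamma)))
Exponent = -(1.35-1)/1.35 = -0.25925926
PR^exp = 2.0^(-0.25925926) = 0.83551680
Factor = 1 - 0.74*(1 - 0.83551680) = 0.87828243
T_out = 521 * 0.87828243 = 457.59 K


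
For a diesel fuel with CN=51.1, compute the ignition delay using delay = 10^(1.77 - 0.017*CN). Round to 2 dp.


delay = 10^(1.77 - 0.017*CN)
Exponent = 1.77 - 0.017*51.1 = 0.9013
delay = 10^0.9013 = 7.97 ms


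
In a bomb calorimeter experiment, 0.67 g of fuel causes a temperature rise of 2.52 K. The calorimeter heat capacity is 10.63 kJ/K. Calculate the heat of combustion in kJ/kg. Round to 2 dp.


Hc = C_cal * delta_T / m_fuel
Q_released = 10.63 * 2.52 = 26.7876 kJ
m_fuel = 0.67 g = 0.67/1000 kg = 0.000670 kg
Hc = 26.7876 / 0.000670 = 39981.49 kJ/kg


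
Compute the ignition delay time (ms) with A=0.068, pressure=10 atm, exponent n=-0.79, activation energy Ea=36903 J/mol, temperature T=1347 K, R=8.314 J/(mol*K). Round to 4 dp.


tau = A * P^n * exp(Ea/(R*T))
P^n = 10^(-0.79) = 0.16218101
Ea/(R*T) = 36903/(8.314*1347) = 3.295217
exp(Ea/(R*T)) = 26.983277
tau = 0.068 * 0.16218101 * 26.983277 = 0.2976 ms


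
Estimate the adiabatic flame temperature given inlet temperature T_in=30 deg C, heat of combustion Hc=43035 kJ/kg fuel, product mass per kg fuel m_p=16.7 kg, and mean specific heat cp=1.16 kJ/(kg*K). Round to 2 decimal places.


T_ad = T_in + Hc / (m_p * cp)
Denominator = 16.7 * 1.16 = 19.3720
Temperature rise = 43035 / 19.3720 = 2221.51 K
T_ad = 30 + 2221.51 = 2251.51 deg C


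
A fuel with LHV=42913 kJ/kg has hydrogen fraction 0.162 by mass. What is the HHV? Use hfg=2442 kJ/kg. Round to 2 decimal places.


HHV = LHV + hfg * 9 * H
Water addition = 2442 * 9 * 0.162 = 3560.436 kJ/kg
HHV = 42913 + 3560.436 = 46473.44 kJ/kg


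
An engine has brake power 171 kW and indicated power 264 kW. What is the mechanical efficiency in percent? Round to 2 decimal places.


eta_mech = (BP / IP) * 100
Ratio = 171 / 264 = 0.6477
eta_mech = 0.6477 * 100 = 64.77%


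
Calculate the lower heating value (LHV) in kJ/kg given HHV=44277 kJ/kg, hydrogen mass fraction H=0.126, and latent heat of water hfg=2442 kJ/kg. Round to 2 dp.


LHV = HHV - hfg * 9 * H
Water correction = 2442 * 9 * 0.126 = 2769.228 kJ/kg
LHV = 44277 - 2769.228 = 41507.77 kJ/kg


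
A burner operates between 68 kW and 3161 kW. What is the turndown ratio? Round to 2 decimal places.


TDR = Q_max / Q_min
TDR = 3161 / 68 = 46.49


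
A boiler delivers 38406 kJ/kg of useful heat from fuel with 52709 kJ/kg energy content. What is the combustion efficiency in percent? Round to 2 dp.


Efficiency = (Q_useful / Q_fuel) * 100
Efficiency = (38406 / 52709) * 100
Efficiency = 0.7286 * 100 = 72.86%


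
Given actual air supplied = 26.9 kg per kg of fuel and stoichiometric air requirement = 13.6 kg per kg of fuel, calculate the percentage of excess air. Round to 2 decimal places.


Excess air = actual - stoichiometric = 26.9 - 13.6 = 13.30 kg/kg fuel
Excess air % = (excess / stoich) * 100 = (13.30 / 13.6) * 100 = 97.79%


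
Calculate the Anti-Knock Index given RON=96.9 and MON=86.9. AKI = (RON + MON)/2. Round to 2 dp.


AKI = (RON + MON) / 2
AKI = (96.9 + 86.9) / 2
AKI = 183.8 / 2 = 91.90


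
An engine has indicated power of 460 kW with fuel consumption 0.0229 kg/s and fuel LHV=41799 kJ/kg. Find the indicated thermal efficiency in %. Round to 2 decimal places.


eta_ith = (IP / (mf * LHV)) * 100
Denominator = 0.0229 * 41799 = 957.1971 kW
eta_ith = (460 / 957.1971) * 100 = 48.06%


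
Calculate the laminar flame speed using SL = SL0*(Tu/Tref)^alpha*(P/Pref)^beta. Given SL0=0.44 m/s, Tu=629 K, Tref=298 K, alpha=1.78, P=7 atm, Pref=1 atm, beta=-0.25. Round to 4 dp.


SL = SL0 * (Tu/Tref)^alpha * (P/Pref)^beta
T ratio = 629/298 = 2.11073826
(T ratio)^alpha = 2.11073826^1.78 = 3.780012
(P/Pref)^beta = 7^(-0.25) = 0.614788
SL = 0.44 * 3.780012 * 0.614788 = 1.0225 m/s


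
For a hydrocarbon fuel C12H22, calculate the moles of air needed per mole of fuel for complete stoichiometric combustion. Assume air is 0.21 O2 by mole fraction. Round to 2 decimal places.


Balanced combustion: C12H22 + 17.5 O2 -> 12 CO2 + 11 H2O
O2 needed = C + H/4 = 12 + 22/4 = 17.50 moles
Air moles = O2 / 0.21 = 17.50 / 0.21 = 83.33 moles air


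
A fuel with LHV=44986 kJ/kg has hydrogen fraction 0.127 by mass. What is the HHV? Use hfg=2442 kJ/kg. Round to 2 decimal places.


HHV = LHV + hfg * 9 * H
Water addition = 2442 * 9 * 0.127 = 2791.206 kJ/kg
HHV = 44986 + 2791.206 = 47777.21 kJ/kg


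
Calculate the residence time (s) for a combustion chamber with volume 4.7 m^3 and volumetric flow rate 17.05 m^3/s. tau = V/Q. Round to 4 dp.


tau = V / Q_flow
tau = 4.7 / 17.05 = 0.2757 s


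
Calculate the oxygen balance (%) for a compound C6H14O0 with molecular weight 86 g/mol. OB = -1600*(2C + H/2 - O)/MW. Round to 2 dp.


OB = -1600 * (2C + H/2 - O) / MW
Inner = 2*6 + 14/2 - 0 = 19.00
OB = -1600 * 19.00 / 86 = -353.49%


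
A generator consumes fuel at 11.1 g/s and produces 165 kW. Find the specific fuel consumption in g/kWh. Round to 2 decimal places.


SFC = (mf / BP) * 3600
Rate = 11.1 / 165 = 0.067273 g/(s*kW)
SFC = 0.067273 * 3600 = 242.18 g/kWh


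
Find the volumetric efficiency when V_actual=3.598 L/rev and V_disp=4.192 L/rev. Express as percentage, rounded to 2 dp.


eta_v = (V_actual / V_disp) * 100
Ratio = 3.598 / 4.192 = 0.8583
eta_v = 0.8583 * 100 = 85.83%


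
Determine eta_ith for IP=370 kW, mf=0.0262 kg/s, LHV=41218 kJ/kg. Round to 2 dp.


eta_ith = (IP / (mf * LHV)) * 100
Denominator = 0.0262 * 41218 = 1079.9116 kW
eta_ith = (370 / 1079.9116) * 100 = 34.26%


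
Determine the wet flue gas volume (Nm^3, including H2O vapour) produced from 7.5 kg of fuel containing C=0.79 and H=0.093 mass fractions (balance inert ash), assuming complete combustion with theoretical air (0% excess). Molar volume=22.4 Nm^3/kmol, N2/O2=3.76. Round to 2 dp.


Per kg fuel: CO2 = (C/12 kmol)*22.4 = (0.79/12)*22.4 = 1.47467 Nm^3
Per kg fuel: H2O = (H/2 kmol)*22.4 = (0.093/2)*22.4 = 1.04160 Nm^3
O2 needed per kg fuel = C/12 + H/4 = 0.79/12 + 0.093/4 = 0.08908333 kmol
Per kg fuel: N2 = O2*3.76*22.4 = 0.08908333*3.76*22.4 = 7.50295 Nm^3
Total per kg = 1.47467 + 1.04160 + 7.50295 = 10.01922 Nm^3
Total = 10.01922 * 7.5 = 75.14 Nm^3


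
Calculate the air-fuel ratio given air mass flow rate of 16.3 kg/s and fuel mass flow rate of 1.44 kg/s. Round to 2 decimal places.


AFR = m_air / m_fuel
AFR = 16.3 / 1.44 = 11.32


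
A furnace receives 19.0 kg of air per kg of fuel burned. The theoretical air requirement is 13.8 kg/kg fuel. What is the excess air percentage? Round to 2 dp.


Excess air = actual - stoichiometric = 19.0 - 13.8 = 5.20 kg/kg fuel
Excess air % = (excess / stoich) * 100 = (5.20 / 13.8) * 100 = 37.68%


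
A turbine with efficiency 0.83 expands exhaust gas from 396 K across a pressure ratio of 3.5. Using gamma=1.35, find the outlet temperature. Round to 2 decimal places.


T_out = T_in * (1 - eta * (1 - PR^(-(gamma-1)/gamma)))
Exponent = -(1.35-1)/1.35 = -0.25925926
PR^exp = 3.5^(-0.25925926) = 0.72267881
Factor = 1 - 0.83*(1 - 0.72267881) = 0.76982341
T_out = 396 * 0.76982341 = 304.85 K


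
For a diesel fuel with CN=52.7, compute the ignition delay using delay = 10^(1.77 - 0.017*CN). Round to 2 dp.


delay = 10^(1.77 - 0.017*CN)
Exponent = 1.77 - 0.017*52.7 = 0.8741
delay = 10^0.8741 = 7.48 ms


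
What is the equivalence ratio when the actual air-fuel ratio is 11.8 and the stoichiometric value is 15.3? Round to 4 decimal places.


phi = AFR_stoich / AFR_actual
phi = 15.3 / 11.8 = 1.2966


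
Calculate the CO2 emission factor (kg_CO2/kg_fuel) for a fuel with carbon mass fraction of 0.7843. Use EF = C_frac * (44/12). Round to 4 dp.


EF = C_frac * (M_CO2 / M_C)
EF = 0.7843 * (44/12)
EF = 0.7843 * 3.666667 = 2.8758 kg_CO2/kg_fuel


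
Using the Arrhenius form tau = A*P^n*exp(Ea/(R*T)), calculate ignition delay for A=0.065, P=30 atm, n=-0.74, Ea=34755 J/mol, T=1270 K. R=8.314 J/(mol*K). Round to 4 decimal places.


tau = A * P^n * exp(Ea/(R*T))
P^n = 30^(-0.74) = 0.08071054
Ea/(R*T) = 34755/(8.314*1270) = 3.291573
exp(Ea/(R*T)) = 26.885133
tau = 0.065 * 0.08071054 * 26.885133 = 0.1410 ms


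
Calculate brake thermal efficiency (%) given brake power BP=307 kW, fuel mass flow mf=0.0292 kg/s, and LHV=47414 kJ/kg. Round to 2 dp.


eta_BTE = (BP / (mf * LHV)) * 100
Denominator = 0.0292 * 47414 = 1384.4888 kW
eta_BTE = (307 / 1384.4888) * 100 = 22.17%


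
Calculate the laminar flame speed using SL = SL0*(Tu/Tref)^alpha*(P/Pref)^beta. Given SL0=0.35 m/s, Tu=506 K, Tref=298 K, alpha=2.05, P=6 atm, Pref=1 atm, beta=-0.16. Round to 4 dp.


SL = SL0 * (Tu/Tref)^alpha * (P/Pref)^beta
T ratio = 506/298 = 1.69798658
(T ratio)^alpha = 1.69798658^2.05 = 2.960501
(P/Pref)^beta = 6^(-0.16) = 0.750751
SL = 0.35 * 2.960501 * 0.750751 = 0.7779 m/s


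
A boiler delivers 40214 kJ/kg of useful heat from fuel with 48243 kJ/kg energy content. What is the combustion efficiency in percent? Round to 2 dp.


Efficiency = (Q_useful / Q_fuel) * 100
Efficiency = (40214 / 48243) * 100
Efficiency = 0.8336 * 100 = 83.36%


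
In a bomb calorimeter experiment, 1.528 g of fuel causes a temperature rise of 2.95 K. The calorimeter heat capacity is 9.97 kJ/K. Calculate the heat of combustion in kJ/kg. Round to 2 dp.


Hc = C_cal * delta_T / m_fuel
Q_released = 9.97 * 2.95 = 29.4115 kJ
m_fuel = 1.528 g = 1.528/1000 kg = 0.001528 kg
Hc = 29.4115 / 0.001528 = 19248.36 kJ/kg


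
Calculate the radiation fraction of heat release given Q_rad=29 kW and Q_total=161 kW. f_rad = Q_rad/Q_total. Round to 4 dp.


f_rad = Q_rad / Q_total
f_rad = 29 / 161 = 0.1801


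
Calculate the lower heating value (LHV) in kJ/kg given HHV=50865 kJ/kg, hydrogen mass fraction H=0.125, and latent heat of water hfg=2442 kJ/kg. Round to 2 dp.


LHV = HHV - hfg * 9 * H
Water correction = 2442 * 9 * 0.125 = 2747.250 kJ/kg
LHV = 50865 - 2747.250 = 48117.75 kJ/kg


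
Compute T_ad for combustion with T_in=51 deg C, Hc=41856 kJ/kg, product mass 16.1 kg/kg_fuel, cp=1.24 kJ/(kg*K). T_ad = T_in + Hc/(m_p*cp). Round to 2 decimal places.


T_ad = T_in + Hc / (m_p * cp)
Denominator = 16.1 * 1.24 = 19.9640
Temperature rise = 41856 / 19.9640 = 2096.57 K
T_ad = 51 + 2096.57 = 2147.57 deg C


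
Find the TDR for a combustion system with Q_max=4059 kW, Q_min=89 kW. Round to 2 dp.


TDR = Q_max / Q_min
TDR = 4059 / 89 = 45.61


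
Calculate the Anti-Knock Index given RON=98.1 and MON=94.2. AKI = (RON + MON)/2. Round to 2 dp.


AKI = (RON + MON) / 2
AKI = (98.1 + 94.2) / 2
AKI = 192.3 / 2 = 96.15


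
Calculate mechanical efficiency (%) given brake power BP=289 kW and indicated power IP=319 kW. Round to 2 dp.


eta_mech = (BP / IP) * 100
Ratio = 289 / 319 = 0.9060
eta_mech = 0.9060 * 100 = 90.60%


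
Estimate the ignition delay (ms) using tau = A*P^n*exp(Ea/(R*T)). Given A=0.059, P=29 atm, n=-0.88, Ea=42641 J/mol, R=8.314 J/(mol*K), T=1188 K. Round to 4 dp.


tau = A * P^n * exp(Ea/(R*T))
P^n = 29^(-0.88) = 0.05165231
Ea/(R*T) = 42641/(8.314*1188) = 4.317188
exp(Ea/(R*T)) = 74.977464
tau = 0.059 * 0.05165231 * 74.977464 = 0.2285 ms


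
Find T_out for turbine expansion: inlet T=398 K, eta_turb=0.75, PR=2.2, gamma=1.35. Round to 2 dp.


T_out = T_in * (1 - eta * (1 - PR^(-(gamma-1)/gamma)))
Exponent = -(1.35-1)/1.35 = -0.25925926
PR^exp = 2.2^(-0.25925926) = 0.81512413
Factor = 1 - 0.75*(1 - 0.81512413) = 0.86134310
T_out = 398 * 0.86134310 = 342.81 K


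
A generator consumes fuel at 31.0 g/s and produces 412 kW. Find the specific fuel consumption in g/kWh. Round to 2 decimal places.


SFC = (mf / BP) * 3600
Rate = 31.0 / 412 = 0.075243 g/(s*kW)
SFC = 0.075243 * 3600 = 270.87 g/kWh


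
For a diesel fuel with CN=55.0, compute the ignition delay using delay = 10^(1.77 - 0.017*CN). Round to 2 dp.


delay = 10^(1.77 - 0.017*CN)
Exponent = 1.77 - 0.017*55.0 = 0.8350
delay = 10^0.8350 = 6.84 ms


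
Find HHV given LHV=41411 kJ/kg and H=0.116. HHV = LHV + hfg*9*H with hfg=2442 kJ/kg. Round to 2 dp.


HHV = LHV + hfg * 9 * H
Water addition = 2442 * 9 * 0.116 = 2549.448 kJ/kg
HHV = 41411 + 2549.448 = 43960.45 kJ/kg


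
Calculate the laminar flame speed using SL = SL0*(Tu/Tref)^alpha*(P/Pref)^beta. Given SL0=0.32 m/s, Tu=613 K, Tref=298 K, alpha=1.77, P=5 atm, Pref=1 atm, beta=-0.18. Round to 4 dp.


SL = SL0 * (Tu/Tref)^alpha * (P/Pref)^beta
T ratio = 613/298 = 2.05704698
(T ratio)^alpha = 2.05704698^1.77 = 3.584613
(P/Pref)^beta = 5^(-0.18) = 0.748489
SL = 0.32 * 3.584613 * 0.748489 = 0.8586 m/s


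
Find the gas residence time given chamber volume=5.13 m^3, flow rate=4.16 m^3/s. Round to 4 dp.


tau = V / Q_flow
tau = 5.13 / 4.16 = 1.2332 s


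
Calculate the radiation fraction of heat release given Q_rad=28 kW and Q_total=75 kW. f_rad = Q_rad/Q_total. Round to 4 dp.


f_rad = Q_rad / Q_total
f_rad = 28 / 75 = 0.3733


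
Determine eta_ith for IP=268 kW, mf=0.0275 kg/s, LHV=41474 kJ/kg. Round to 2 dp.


eta_ith = (IP / (mf * LHV)) * 100
Denominator = 0.0275 * 41474 = 1140.5350 kW
eta_ith = (268 / 1140.5350) * 100 = 23.50%


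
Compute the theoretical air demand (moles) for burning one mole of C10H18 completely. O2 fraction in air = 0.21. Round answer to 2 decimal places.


Balanced combustion: C10H18 + 14.5 O2 -> 10 CO2 + 9 H2O
O2 needed = C + H/4 = 10 + 18/4 = 14.50 moles
Air moles = O2 / 0.21 = 14.50 / 0.21 = 69.05 moles air


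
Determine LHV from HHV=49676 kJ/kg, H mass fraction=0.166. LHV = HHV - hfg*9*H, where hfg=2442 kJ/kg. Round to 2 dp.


LHV = HHV - hfg * 9 * H
Water correction = 2442 * 9 * 0.166 = 3648.348 kJ/kg
LHV = 49676 - 3648.348 = 46027.65 kJ/kg


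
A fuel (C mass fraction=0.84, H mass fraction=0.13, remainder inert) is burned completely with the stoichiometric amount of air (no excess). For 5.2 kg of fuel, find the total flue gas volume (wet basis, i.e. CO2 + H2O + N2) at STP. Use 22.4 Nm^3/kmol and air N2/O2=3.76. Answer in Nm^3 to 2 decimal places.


Per kg fuel: CO2 = (C/12 kmol)*22.4 = (0.84/12)*22.4 = 1.56800 Nm^3
Per kg fuel: H2O = (H/2 kmol)*22.4 = (0.13/2)*22.4 = 1.45600 Nm^3
O2 needed per kg fuel = C/12 + H/4 = 0.84/12 + 0.13/4 = 0.10250000 kmol
Per kg fuel: N2 = O2*3.76*22.4 = 0.10250000*3.76*22.4 = 8.63296 Nm^3
Total per kg = 1.56800 + 1.45600 + 8.63296 = 11.65696 Nm^3
Total = 11.65696 * 5.2 = 60.62 Nm^3


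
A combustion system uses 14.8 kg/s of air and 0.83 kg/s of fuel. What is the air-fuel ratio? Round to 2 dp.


AFR = m_air / m_fuel
AFR = 14.8 / 0.83 = 17.83


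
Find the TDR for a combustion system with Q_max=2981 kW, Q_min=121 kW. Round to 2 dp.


TDR = Q_max / Q_min
TDR = 2981 / 121 = 24.64


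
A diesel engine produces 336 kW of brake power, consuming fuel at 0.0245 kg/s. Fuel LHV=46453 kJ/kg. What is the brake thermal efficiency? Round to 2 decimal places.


eta_BTE = (BP / (mf * LHV)) * 100
Denominator = 0.0245 * 46453 = 1138.0985 kW
eta_BTE = (336 / 1138.0985) * 100 = 29.52%


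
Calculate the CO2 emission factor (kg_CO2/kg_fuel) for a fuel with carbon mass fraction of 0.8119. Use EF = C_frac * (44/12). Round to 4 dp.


EF = C_frac * (M_CO2 / M_C)
EF = 0.8119 * (44/12)
EF = 0.8119 * 3.666667 = 2.9770 kg_CO2/kg_fuel


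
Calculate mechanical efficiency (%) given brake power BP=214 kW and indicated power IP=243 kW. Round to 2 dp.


eta_mech = (BP / IP) * 100
Ratio = 214 / 243 = 0.8807
eta_mech = 0.8807 * 100 = 88.07%


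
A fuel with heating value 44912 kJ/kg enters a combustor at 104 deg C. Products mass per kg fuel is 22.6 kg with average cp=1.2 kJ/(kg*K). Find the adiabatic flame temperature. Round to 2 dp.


T_ad = T_in + Hc / (m_p * cp)
Denominator = 22.6 * 1.2 = 27.1200
Temperature rise = 44912 / 27.1200 = 1656.05 K
T_ad = 104 + 1656.05 = 1760.05 deg C


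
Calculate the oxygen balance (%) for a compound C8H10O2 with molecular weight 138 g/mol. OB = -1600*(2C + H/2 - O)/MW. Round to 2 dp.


OB = -1600 * (2C + H/2 - O) / MW
Inner = 2*8 + 10/2 - 2 = 19.00
OB = -1600 * 19.00 / 138 = -220.29%


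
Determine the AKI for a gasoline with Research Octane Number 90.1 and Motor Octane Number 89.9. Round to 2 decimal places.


AKI = (RON + MON) / 2
AKI = (90.1 + 89.9) / 2
AKI = 180.0 / 2 = 90.00


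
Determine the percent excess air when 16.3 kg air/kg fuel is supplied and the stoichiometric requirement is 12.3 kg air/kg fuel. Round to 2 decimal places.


Excess air = actual - stoichiometric = 16.3 - 12.3 = 4.00 kg/kg fuel
Excess air % = (excess / stoich) * 100 = (4.00 / 12.3) * 100 = 32.52%


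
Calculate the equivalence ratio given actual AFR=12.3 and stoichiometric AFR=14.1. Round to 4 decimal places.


phi = AFR_stoich / AFR_actual
phi = 14.1 / 12.3 = 1.1463


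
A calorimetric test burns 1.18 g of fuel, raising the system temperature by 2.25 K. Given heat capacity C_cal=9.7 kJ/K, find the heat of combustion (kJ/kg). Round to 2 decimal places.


Hc = C_cal * delta_T / m_fuel
Q_released = 9.7 * 2.25 = 21.8250 kJ
m_fuel = 1.18 g = 1.18/1000 kg = 0.001180 kg
Hc = 21.8250 / 0.001180 = 18495.76 kJ/kg


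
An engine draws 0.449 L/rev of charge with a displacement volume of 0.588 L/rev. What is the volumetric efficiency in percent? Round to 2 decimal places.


eta_v = (V_actual / V_disp) * 100
Ratio = 0.449 / 0.588 = 0.7636
eta_v = 0.7636 * 100 = 76.36%


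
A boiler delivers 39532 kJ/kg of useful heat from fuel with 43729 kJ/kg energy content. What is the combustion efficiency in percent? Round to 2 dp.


Efficiency = (Q_useful / Q_fuel) * 100
Efficiency = (39532 / 43729) * 100
Efficiency = 0.9040 * 100 = 90.40%


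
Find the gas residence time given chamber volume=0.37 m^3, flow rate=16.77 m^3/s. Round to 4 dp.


tau = V / Q_flow
tau = 0.37 / 16.77 = 0.0221 s


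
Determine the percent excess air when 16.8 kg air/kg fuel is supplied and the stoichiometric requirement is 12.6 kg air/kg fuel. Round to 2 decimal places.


Excess air = actual - stoichiometric = 16.8 - 12.6 = 4.20 kg/kg fuel
Excess air % = (excess / stoich) * 100 = (4.20 / 12.6) * 100 = 33.33%


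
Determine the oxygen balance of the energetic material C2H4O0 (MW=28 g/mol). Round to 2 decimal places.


OB = -1600 * (2C + H/2 - O) / MW
Inner = 2*2 + 4/2 - 0 = 6.00
OB = -1600 * 6.00 / 28 = -342.86%


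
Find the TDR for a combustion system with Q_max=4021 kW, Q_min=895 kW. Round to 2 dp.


TDR = Q_max / Q_min
TDR = 4021 / 895 = 4.49


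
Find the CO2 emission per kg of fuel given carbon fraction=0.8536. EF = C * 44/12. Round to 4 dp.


EF = C_frac * (M_CO2 / M_C)
EF = 0.8536 * (44/12)
EF = 0.8536 * 3.666667 = 3.1299 kg_CO2/kg_fuel


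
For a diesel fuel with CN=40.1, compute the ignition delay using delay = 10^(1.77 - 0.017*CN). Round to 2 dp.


delay = 10^(1.77 - 0.017*CN)
Exponent = 1.77 - 0.017*40.1 = 1.0883
delay = 10^1.0883 = 12.25 ms


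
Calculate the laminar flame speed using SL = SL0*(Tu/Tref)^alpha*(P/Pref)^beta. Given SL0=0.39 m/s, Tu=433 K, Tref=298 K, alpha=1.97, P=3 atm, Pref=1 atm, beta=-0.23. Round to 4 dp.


SL = SL0 * (Tu/Tref)^alpha * (P/Pref)^beta
T ratio = 433/298 = 1.45302013
(T ratio)^alpha = 1.45302013^1.97 = 2.087734
(P/Pref)^beta = 3^(-0.23) = 0.776716
SL = 0.39 * 2.087734 * 0.776716 = 0.6324 m/s


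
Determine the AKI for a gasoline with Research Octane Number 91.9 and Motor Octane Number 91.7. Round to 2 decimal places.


AKI = (RON + MON) / 2
AKI = (91.9 + 91.7) / 2
AKI = 183.6 / 2 = 91.80


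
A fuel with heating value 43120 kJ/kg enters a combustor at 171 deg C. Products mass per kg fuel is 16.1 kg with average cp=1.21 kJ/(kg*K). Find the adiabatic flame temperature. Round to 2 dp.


T_ad = T_in + Hc / (m_p * cp)
Denominator = 16.1 * 1.21 = 19.4810
Temperature rise = 43120 / 19.4810 = 2213.44 K
T_ad = 171 + 2213.44 = 2384.44 deg C


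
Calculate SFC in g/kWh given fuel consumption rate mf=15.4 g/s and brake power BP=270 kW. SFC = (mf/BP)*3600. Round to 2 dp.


SFC = (mf / BP) * 3600
Rate = 15.4 / 270 = 0.057037 g/(s*kW)
SFC = 0.057037 * 3600 = 205.33 g/kWh


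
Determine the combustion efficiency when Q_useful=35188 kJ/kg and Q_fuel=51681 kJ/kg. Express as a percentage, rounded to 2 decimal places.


Efficiency = (Q_useful / Q_fuel) * 100
Efficiency = (35188 / 51681) * 100
Efficiency = 0.6809 * 100 = 68.09%


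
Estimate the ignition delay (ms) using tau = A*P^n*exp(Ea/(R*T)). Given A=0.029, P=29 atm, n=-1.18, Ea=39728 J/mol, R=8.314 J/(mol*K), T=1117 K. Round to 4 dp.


tau = A * P^n * exp(Ea/(R*T))
P^n = 29^(-1.18) = 0.01880920
Ea/(R*T) = 39728/(8.314*1117) = 4.277928
exp(Ea/(R*T)) = 72.090940
tau = 0.029 * 0.01880920 * 72.090940 = 0.0393 ms


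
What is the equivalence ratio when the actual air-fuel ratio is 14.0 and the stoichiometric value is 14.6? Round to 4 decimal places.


phi = AFR_stoich / AFR_actual
phi = 14.6 / 14.0 = 1.0429


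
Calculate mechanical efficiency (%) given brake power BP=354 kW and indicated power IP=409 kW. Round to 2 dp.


eta_mech = (BP / IP) * 100
Ratio = 354 / 409 = 0.8655
eta_mech = 0.8655 * 100 = 86.55%


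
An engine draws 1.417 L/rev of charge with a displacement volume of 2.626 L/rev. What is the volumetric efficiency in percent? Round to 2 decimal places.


eta_v = (V_actual / V_disp) * 100
Ratio = 1.417 / 2.626 = 0.5396
eta_v = 0.5396 * 100 = 53.96%


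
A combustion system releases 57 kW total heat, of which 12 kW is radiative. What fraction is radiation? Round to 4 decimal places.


f_rad = Q_rad / Q_total
f_rad = 12 / 57 = 0.2105


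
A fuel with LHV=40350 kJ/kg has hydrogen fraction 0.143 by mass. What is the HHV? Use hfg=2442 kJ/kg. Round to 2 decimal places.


HHV = LHV + hfg * 9 * H
Water addition = 2442 * 9 * 0.143 = 3142.854 kJ/kg
HHV = 40350 + 3142.854 = 43492.85 kJ/kg


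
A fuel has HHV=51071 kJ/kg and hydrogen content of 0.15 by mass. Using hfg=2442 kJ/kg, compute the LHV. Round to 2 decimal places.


LHV = HHV - hfg * 9 * H
Water correction = 2442 * 9 * 0.15 = 3296.700 kJ/kg
LHV = 51071 - 3296.700 = 47774.30 kJ/kg


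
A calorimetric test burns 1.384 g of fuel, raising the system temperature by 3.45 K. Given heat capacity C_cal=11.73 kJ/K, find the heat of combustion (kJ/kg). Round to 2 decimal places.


Hc = C_cal * delta_T / m_fuel
Q_released = 11.73 * 3.45 = 40.4685 kJ
m_fuel = 1.384 g = 1.384/1000 kg = 0.001384 kg
Hc = 40.4685 / 0.001384 = 29240.25 kJ/kg


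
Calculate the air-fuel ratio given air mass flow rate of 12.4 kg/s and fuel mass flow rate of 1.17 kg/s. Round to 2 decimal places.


AFR = m_air / m_fuel
AFR = 12.4 / 1.17 = 10.60


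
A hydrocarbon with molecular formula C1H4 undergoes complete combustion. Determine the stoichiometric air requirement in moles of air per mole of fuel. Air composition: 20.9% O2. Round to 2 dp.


Balanced combustion: C1H4 + 2 O2 -> 1 CO2 + 2 H2O
O2 needed = C + H/4 = 1 + 4/4 = 2.00 moles
Air moles = O2 / 0.209 = 2.00 / 0.209 = 9.57 moles air


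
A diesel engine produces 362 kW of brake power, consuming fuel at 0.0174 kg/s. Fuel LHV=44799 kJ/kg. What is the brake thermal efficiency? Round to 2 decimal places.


eta_BTE = (BP / (mf * LHV)) * 100
Denominator = 0.0174 * 44799 = 779.5026 kW
eta_BTE = (362 / 779.5026) * 100 = 46.44%


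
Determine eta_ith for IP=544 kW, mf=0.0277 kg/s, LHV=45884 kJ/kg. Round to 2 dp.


eta_ith = (IP / (mf * LHV)) * 100
Denominator = 0.0277 * 45884 = 1270.9868 kW
eta_ith = (544 / 1270.9868) * 100 = 42.80%


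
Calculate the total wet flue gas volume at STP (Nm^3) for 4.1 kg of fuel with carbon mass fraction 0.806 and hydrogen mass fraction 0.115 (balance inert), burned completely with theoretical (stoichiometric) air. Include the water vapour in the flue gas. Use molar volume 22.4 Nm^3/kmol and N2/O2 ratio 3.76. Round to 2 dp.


Per kg fuel: CO2 = (C/12 kmol)*22.4 = (0.806/12)*22.4 = 1.50453 Nm^3
Per kg fuel: H2O = (H/2 kmol)*22.4 = (0.115/2)*22.4 = 1.28800 Nm^3
O2 needed per kg fuel = C/12 + H/4 = 0.806/12 + 0.115/4 = 0.09591667 kmol
Per kg fuel: N2 = O2*3.76*22.4 = 0.09591667*3.76*22.4 = 8.07849 Nm^3
Total per kg = 1.50453 + 1.28800 + 8.07849 = 10.87102 Nm^3
Total = 10.87102 * 4.1 = 44.57 Nm^3


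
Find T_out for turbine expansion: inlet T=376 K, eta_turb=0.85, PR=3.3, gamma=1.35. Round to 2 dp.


T_out = T_in * (1 - eta * (1 - PR^(-(gamma-1)/gamma)))
Exponent = -(1.35-1)/1.35 = -0.25925926
PR^exp = 3.3^(-0.25925926) = 0.73378775
Factor = 1 - 0.85*(1 - 0.73378775) = 0.77371959
T_out = 376 * 0.77371959 = 290.92 K


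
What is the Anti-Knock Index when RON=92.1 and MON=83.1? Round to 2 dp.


AKI = (RON + MON) / 2
AKI = (92.1 + 83.1) / 2
AKI = 175.2 / 2 = 87.60


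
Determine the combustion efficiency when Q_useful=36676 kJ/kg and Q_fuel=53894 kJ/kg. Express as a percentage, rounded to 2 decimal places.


Efficiency = (Q_useful / Q_fuel) * 100
Efficiency = (36676 / 53894) * 100
Efficiency = 0.6805 * 100 = 68.05%


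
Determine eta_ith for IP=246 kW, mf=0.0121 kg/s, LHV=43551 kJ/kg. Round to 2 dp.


eta_ith = (IP / (mf * LHV)) * 100
Denominator = 0.0121 * 43551 = 526.9671 kW
eta_ith = (246 / 526.9671) * 100 = 46.68%


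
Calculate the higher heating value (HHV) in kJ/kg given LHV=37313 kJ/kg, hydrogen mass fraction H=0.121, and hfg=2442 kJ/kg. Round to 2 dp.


HHV = LHV + hfg * 9 * H
Water addition = 2442 * 9 * 0.121 = 2659.338 kJ/kg
HHV = 37313 + 2659.338 = 39972.34 kJ/kg


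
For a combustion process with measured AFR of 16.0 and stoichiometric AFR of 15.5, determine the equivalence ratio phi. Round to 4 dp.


phi = AFR_stoich / AFR_actual
phi = 15.5 / 16.0 = 0.9688


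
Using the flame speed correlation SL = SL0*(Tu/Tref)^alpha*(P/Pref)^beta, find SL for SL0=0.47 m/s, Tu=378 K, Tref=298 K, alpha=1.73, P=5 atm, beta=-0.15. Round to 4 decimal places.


SL = SL0 * (Tu/Tref)^alpha * (P/Pref)^beta
T ratio = 378/298 = 1.26845638
(T ratio)^alpha = 1.26845638^1.73 = 1.508922
(P/Pref)^beta = 5^(-0.15) = 0.785515
SL = 0.47 * 1.508922 * 0.785515 = 0.5571 m/s


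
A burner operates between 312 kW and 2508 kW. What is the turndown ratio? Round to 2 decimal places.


TDR = Q_max / Q_min
TDR = 2508 / 312 = 8.04


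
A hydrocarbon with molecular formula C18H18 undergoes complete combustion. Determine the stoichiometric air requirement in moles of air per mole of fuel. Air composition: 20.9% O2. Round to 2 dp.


Balanced combustion: C18H18 + 22.5 O2 -> 18 CO2 + 9 H2O
O2 needed = C + H/4 = 18 + 18/4 = 22.50 moles
Air moles = O2 / 0.209 = 22.50 / 0.209 = 107.66 moles air


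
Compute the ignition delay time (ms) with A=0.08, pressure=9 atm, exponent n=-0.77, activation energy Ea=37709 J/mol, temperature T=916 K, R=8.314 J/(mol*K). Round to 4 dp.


tau = A * P^n * exp(Ea/(R*T))
P^n = 9^(-0.77) = 0.18417610
Ea/(R*T) = 37709/(8.314*916) = 4.951531
exp(Ea/(R*T)) = 141.391300
tau = 0.08 * 0.18417610 * 141.391300 = 2.0833 ms


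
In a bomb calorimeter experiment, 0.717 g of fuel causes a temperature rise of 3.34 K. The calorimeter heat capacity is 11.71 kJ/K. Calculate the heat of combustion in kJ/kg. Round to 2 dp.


Hc = C_cal * delta_T / m_fuel
Q_released = 11.71 * 3.34 = 39.1114 kJ
m_fuel = 0.717 g = 0.717/1000 kg = 0.000717 kg
Hc = 39.1114 / 0.000717 = 54548.68 kJ/kg


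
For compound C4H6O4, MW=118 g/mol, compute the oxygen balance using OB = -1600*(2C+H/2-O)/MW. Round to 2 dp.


OB = -1600 * (2C + H/2 - O) / MW
Inner = 2*4 + 6/2 - 4 = 7.00
OB = -1600 * 7.00 / 118 = -94.92%


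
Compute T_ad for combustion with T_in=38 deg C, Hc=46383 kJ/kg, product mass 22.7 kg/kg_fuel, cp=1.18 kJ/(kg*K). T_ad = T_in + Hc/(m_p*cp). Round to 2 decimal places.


T_ad = T_in + Hc / (m_p * cp)
Denominator = 22.7 * 1.18 = 26.7860
Temperature rise = 46383 / 26.7860 = 1731.61 K
T_ad = 38 + 1731.61 = 1769.61 deg C


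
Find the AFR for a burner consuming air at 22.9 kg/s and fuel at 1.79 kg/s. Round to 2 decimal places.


AFR = m_air / m_fuel
AFR = 22.9 / 1.79 = 12.79


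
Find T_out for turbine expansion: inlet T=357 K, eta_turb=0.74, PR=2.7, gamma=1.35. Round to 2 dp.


T_out = T_in * (1 - eta * (1 - PR^(-(gamma-1)/gamma)))
Exponent = -(1.35-1)/1.35 = -0.25925926
PR^exp = 2.7^(-0.25925926) = 0.77297411
Factor = 1 - 0.74*(1 - 0.77297411) = 0.83200084
T_out = 357 * 0.83200084 = 297.02 K
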